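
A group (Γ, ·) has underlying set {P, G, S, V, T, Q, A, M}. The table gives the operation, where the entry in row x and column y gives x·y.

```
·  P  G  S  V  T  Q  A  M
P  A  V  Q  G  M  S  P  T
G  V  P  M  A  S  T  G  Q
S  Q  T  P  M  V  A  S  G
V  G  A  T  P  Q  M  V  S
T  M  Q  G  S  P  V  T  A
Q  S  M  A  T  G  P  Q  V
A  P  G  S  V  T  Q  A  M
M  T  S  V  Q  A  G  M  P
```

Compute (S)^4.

S^1 = S
S^2 = S·S = P
S^3 = P·S = Q
S^4 = Q·S = A

A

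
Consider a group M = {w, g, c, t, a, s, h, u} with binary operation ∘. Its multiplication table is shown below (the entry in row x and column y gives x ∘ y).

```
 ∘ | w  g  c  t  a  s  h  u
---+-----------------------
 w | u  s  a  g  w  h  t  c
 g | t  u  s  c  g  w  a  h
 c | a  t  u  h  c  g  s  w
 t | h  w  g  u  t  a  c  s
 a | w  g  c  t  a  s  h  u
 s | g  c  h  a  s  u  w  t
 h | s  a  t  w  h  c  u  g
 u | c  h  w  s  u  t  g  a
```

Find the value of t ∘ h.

c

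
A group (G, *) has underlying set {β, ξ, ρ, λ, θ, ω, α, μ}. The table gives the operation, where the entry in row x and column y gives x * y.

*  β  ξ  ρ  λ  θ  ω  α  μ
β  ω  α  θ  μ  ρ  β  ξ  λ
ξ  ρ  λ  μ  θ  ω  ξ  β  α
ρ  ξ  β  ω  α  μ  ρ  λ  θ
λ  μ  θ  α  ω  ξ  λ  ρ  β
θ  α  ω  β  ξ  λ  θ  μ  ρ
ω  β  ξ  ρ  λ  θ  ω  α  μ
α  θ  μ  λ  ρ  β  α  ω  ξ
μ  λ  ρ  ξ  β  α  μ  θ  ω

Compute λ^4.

λ^1 = λ
λ^2 = λ * λ = ω
λ^3 = ω * λ = λ
λ^4 = λ * λ = ω
(Structurally, G here is isomorphic to the dihedral group D_4.)

ω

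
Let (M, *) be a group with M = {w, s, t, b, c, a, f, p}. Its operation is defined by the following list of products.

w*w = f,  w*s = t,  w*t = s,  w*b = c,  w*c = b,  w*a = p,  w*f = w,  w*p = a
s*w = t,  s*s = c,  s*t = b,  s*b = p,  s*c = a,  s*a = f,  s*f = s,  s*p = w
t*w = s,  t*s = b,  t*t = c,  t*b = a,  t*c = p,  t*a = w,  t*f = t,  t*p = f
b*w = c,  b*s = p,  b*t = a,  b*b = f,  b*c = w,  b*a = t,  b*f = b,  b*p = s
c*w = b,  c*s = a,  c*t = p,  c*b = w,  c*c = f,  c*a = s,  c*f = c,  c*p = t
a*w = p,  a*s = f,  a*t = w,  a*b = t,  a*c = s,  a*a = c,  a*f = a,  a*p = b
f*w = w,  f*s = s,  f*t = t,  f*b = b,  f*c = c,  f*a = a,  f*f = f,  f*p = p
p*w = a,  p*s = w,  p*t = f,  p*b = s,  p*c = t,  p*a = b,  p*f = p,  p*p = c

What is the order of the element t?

4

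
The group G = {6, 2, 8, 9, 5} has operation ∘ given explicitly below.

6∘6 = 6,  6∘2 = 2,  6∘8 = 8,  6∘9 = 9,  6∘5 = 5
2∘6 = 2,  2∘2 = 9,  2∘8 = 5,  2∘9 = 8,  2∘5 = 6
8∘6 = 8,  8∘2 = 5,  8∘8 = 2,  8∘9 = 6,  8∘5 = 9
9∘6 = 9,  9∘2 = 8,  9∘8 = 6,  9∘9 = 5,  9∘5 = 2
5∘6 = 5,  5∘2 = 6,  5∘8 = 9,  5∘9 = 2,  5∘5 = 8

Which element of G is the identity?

The identity e satisfies e ∘ x = x for all x, so its row in the table reproduces the column headers.
Row 6 reads: 6, 2, 8, 9, 5 — exactly the header order. So 6 is the identity.

6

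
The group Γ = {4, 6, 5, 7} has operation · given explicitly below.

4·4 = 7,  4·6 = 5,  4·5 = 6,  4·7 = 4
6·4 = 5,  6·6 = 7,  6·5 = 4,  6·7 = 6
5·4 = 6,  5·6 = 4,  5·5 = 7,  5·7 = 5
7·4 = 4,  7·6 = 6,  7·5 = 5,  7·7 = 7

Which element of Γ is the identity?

7

The identity e satisfies e·x = x for all x, so its row in the table reproduces the column headers.
Row 7 reads: 4, 6, 5, 7 — exactly the header order. So 7 is the identity.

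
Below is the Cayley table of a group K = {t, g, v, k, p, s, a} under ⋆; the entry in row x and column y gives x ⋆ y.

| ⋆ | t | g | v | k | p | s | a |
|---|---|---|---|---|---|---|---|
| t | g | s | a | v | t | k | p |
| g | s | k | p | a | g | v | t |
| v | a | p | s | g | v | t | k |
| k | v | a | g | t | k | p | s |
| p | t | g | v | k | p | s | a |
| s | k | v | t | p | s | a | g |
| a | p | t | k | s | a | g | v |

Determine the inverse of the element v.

g

First locate the identity: row p matches the header, so p is the identity.
Scan row v for p: v ⋆ g = p. Hence v^(-1) = g.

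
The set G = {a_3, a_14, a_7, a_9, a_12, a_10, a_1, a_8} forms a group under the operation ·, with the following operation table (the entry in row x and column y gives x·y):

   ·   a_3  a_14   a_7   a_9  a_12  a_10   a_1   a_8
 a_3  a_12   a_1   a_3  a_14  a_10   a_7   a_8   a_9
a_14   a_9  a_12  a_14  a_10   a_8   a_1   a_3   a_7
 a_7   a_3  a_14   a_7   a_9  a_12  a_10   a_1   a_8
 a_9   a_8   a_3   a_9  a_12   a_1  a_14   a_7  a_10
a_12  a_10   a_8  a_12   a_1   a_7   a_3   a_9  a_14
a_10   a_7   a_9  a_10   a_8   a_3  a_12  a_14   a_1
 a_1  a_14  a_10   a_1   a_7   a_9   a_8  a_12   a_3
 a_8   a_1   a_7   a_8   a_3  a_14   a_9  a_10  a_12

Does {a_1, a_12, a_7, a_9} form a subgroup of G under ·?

Yes

{a_1, a_12, a_7, a_9} contains the identity a_7.
Checking products: every product of two elements of {a_1, a_12, a_7, a_9} (read from the table) lies in {a_1, a_12, a_7, a_9}, so the set is closed.
In a finite group, a nonempty closed subset is a subgroup. So {a_1, a_12, a_7, a_9} ≤ G.
(Structurally, G here is isomorphic to the quaternion group Q_8.)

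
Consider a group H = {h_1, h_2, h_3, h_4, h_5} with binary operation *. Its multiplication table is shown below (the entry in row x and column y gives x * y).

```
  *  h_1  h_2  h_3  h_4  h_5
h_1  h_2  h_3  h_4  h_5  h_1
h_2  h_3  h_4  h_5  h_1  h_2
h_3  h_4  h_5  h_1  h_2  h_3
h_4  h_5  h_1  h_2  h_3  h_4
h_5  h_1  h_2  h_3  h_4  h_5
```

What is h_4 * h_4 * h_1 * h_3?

h_4 * h_4 = h_3
h_3 * h_1 = h_4
h_4 * h_3 = h_2
(Structurally, H here is isomorphic to the cyclic group Z_5.)

h_2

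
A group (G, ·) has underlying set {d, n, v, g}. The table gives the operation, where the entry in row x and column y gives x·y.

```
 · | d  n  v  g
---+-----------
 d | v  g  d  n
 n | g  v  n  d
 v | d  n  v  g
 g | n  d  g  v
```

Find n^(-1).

First locate the identity: row v matches the header, so v is the identity.
Scan row n for v: n·n = v. Hence n^(-1) = n.

n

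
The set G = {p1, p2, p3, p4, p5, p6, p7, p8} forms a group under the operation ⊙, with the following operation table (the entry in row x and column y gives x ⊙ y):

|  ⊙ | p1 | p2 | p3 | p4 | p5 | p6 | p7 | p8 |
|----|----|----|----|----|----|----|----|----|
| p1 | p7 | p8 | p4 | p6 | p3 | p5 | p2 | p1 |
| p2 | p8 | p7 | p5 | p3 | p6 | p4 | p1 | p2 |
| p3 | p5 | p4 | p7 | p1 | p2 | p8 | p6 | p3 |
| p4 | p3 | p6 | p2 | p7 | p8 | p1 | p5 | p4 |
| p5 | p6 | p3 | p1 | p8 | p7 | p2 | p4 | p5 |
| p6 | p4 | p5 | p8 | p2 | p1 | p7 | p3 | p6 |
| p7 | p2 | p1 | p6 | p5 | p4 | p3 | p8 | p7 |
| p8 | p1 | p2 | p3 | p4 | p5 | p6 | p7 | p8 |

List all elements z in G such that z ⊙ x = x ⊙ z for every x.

An element z is central iff its row equals its column in the table.
For p3: p3 ⊙ p5 = p2 ≠ p1 = p5 ⊙ p3, so p3 ∉ Z.
Checking each element this way leaves Z(G) = {p7, p8}.

{p7, p8}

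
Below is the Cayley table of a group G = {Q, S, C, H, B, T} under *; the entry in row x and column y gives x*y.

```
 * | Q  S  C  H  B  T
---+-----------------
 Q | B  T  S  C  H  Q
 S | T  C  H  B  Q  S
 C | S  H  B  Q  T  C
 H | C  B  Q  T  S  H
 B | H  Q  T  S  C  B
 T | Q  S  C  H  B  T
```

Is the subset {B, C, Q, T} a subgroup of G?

C*Q = S, which is not in {B, C, Q, T}.
The subset is not closed under *, so it is not a subgroup.

No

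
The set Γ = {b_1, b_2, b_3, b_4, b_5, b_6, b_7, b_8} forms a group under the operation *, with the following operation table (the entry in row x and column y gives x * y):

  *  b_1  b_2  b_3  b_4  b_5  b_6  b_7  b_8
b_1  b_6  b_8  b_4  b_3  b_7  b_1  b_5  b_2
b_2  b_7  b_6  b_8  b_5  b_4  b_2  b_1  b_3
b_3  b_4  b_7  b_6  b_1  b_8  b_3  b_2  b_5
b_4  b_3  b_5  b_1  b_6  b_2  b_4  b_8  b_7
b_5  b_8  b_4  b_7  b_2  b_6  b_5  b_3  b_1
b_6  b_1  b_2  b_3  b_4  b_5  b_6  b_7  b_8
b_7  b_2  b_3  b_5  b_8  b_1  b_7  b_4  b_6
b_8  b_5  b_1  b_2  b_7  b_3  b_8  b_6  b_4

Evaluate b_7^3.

b_8

b_7^1 = b_7
b_7^2 = b_7 * b_7 = b_4
b_7^3 = b_4 * b_7 = b_8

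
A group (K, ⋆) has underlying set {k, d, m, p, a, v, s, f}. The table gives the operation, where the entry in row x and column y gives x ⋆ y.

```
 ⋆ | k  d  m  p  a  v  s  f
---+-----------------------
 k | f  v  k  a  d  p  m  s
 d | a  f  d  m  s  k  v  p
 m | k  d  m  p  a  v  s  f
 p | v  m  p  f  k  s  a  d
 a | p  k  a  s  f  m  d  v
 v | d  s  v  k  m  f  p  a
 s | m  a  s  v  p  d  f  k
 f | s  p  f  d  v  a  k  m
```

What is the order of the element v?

The identity element is m (its row matches the header).
v^1 = v
v^2 = v ⋆ v = f
v^3 = f ⋆ v = a
v^4 = a ⋆ v = m
The first power of v equal to the identity is v^4, so ord(v) = 4.

4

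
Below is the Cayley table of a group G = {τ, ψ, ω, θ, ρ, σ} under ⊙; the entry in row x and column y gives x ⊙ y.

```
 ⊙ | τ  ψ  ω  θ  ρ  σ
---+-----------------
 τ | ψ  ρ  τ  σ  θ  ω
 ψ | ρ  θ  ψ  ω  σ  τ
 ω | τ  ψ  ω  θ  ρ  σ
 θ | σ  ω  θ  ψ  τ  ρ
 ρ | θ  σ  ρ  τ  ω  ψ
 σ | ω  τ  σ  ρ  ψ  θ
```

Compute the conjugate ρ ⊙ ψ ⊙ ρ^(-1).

The identity is ω. In row ρ, the entry ω sits in column ρ, so ρ^(-1) = ρ.
ρ ⊙ ψ = σ
σ ⊙ ρ = ψ

ψ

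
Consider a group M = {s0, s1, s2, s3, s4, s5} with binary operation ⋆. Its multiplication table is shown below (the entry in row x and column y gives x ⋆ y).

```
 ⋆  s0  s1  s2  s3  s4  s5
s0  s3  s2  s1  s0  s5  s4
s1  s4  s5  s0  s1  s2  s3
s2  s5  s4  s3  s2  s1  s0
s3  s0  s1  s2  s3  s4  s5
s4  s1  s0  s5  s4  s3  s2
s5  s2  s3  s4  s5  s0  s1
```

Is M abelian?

No

s1 ⋆ s4 = s2 but s4 ⋆ s1 = s0.
Since s1 and s4 do not commute, M is not abelian.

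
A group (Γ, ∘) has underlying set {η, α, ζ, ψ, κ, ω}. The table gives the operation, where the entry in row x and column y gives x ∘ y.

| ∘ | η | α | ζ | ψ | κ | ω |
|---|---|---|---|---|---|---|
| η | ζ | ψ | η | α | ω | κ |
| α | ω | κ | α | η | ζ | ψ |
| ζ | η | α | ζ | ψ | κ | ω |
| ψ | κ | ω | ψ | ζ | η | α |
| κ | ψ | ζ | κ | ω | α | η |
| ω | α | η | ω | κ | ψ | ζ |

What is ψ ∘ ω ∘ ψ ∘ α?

ψ ∘ ω = α
α ∘ ψ = η
η ∘ α = ψ

ψ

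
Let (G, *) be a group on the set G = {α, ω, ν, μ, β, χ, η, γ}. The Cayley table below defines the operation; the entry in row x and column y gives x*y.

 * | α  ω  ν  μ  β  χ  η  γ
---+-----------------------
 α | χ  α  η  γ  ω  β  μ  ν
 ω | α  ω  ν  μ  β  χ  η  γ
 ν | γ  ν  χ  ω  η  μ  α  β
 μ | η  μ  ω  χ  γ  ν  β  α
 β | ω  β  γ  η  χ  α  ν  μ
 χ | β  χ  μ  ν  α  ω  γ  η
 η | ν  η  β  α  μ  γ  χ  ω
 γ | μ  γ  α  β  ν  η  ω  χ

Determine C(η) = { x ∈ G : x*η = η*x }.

Compare row η with column η entry by entry.
χ*η = γ = η*χ, so χ commutes with η.
α*η = μ but η*α = ν, so α does not.
Collecting the elements that commute with η: C(η) = {γ, η, χ, ω}.

{γ, η, χ, ω}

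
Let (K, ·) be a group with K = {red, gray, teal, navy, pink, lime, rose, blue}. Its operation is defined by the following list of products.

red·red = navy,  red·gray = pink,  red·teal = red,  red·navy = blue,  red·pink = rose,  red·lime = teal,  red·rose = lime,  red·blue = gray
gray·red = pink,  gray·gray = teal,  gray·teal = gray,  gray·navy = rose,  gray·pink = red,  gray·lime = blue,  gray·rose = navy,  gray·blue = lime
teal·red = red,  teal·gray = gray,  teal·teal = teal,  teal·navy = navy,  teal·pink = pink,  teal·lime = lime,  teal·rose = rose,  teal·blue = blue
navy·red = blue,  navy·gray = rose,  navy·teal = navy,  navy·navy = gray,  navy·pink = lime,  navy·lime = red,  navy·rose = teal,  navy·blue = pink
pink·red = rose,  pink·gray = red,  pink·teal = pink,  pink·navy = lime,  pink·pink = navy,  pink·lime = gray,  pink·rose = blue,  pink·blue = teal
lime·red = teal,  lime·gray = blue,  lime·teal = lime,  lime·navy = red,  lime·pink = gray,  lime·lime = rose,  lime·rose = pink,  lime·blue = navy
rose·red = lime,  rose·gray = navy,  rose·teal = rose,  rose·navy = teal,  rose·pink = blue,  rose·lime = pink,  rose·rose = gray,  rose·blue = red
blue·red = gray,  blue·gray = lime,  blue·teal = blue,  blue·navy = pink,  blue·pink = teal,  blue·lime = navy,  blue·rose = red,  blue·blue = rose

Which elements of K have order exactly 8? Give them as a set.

Identity is teal. Compute the order of each non-identity element by repeated multiplication:
  red: red → navy → blue → gray → pink → rose → lime → teal  (order 8)
  gray: gray → teal  (order 2)
  navy: navy → gray → rose → teal  (order 4)
  pink: pink → navy → lime → gray → red → rose → blue → teal  (order 8)
  lime: lime → rose → pink → gray → blue → navy → red → teal  (order 8)
  rose: rose → gray → navy → teal  (order 4)
  blue: blue → rose → red → gray → lime → navy → pink → teal  (order 8)
Elements of order 8: {blue, lime, pink, red}.

{blue, lime, pink, red}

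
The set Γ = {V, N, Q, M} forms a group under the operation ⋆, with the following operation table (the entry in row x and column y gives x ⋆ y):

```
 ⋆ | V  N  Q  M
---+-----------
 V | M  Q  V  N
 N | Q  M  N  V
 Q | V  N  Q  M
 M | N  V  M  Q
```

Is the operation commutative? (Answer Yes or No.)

Yes

Check whether the table is symmetric across its main diagonal.
Every entry (row x, col y) equals the entry (row y, col x), so Γ is abelian.
(In fact Γ ≅ the cyclic group Z_4.)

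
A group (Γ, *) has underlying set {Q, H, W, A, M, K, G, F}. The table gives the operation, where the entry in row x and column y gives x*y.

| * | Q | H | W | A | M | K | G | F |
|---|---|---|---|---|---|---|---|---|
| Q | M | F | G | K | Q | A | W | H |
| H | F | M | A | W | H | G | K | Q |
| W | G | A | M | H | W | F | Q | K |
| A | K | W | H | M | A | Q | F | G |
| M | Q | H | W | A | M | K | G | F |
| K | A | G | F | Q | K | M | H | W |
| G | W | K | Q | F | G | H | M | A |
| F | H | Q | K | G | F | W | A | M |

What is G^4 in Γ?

M

G^1 = G
G^2 = G*G = M
G^3 = M*G = G
G^4 = G*G = M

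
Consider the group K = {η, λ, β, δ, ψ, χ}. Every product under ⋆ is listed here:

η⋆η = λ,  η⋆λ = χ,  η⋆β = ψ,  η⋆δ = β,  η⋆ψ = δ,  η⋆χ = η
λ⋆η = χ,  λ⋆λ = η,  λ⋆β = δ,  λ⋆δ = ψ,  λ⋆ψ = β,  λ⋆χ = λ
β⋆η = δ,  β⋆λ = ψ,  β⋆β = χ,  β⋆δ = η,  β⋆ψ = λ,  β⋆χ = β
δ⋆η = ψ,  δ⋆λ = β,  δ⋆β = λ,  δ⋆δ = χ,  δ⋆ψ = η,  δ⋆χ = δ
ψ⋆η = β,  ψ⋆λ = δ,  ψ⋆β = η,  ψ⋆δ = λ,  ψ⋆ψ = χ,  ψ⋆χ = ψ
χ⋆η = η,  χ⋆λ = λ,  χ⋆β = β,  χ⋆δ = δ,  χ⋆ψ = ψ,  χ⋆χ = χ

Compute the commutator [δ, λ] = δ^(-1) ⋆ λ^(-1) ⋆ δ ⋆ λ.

Identity is χ; from the table δ^(-1) = δ and λ^(-1) = η.
δ ⋆ η = ψ
ψ ⋆ δ = λ
λ ⋆ λ = η

η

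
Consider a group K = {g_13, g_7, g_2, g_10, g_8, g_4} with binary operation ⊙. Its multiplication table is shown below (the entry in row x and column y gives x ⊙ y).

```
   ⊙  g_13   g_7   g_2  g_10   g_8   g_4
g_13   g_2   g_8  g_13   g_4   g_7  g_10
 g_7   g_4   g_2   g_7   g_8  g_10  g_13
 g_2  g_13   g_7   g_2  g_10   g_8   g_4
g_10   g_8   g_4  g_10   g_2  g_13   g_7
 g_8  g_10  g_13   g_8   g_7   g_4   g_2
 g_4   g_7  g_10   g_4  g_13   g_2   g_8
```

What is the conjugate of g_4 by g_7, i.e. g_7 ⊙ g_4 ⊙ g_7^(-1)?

The identity is g_2. In row g_7, the entry g_2 sits in column g_7, so g_7^(-1) = g_7.
g_7 ⊙ g_4 = g_13
g_13 ⊙ g_7 = g_8

g_8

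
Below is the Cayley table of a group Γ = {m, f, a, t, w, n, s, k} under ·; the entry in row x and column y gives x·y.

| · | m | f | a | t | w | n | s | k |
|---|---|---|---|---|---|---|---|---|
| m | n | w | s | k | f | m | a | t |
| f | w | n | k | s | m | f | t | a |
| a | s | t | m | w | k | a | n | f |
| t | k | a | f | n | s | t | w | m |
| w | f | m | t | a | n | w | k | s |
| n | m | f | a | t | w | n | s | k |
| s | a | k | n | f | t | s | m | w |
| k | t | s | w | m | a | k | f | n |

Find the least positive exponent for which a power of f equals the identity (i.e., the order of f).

2

The identity element is n (its row matches the header).
f^1 = f
f^2 = f·f = n
The first power of f equal to the identity is f^2, so ord(f) = 2.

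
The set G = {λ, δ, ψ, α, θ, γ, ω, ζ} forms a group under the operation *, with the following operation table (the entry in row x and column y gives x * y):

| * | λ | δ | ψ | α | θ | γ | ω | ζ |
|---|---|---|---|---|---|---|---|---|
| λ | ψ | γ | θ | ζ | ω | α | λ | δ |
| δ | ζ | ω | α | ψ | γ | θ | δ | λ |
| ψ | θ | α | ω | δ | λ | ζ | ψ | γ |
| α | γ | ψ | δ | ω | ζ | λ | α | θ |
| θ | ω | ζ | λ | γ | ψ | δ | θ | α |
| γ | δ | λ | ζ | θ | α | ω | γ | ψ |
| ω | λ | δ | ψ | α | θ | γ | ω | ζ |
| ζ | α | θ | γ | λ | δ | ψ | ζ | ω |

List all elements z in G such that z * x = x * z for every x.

{ψ, ω}

An element z is central iff its row equals its column in the table.
For δ: δ * θ = γ ≠ ζ = θ * δ, so δ ∉ Z.
Checking each element this way leaves Z(G) = {ψ, ω}.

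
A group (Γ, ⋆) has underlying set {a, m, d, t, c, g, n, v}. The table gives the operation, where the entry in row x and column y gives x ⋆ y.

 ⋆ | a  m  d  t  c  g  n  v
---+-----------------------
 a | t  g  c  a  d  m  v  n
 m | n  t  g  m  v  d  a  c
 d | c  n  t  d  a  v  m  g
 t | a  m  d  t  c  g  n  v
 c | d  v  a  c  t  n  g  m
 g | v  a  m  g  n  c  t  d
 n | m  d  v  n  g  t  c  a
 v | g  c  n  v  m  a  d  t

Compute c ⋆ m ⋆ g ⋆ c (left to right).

c ⋆ m = v
v ⋆ g = a
a ⋆ c = d

d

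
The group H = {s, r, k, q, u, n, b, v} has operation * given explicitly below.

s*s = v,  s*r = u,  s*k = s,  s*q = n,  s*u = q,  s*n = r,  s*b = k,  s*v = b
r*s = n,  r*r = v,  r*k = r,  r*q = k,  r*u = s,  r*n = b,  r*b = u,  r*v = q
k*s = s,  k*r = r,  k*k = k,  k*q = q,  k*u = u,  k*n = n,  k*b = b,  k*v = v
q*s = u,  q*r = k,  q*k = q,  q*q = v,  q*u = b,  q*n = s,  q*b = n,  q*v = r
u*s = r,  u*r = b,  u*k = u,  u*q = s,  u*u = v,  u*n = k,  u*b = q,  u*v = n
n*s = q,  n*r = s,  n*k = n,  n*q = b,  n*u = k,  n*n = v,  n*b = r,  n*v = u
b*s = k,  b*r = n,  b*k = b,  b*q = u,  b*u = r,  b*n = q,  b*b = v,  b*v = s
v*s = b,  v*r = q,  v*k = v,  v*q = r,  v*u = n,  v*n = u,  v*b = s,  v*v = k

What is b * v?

Read row b, column v: b * v = s.
(Structurally, H here is isomorphic to the quaternion group Q_8.)

s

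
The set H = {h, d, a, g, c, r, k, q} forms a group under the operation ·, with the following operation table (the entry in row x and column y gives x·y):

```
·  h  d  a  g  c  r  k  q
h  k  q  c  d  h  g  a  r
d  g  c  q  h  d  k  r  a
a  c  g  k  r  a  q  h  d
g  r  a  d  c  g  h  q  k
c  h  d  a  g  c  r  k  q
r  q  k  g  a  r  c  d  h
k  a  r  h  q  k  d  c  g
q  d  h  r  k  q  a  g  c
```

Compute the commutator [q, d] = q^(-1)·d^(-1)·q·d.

Identity is c; from the table q^(-1) = q and d^(-1) = d.
q·d = h
h·q = r
r·d = k

k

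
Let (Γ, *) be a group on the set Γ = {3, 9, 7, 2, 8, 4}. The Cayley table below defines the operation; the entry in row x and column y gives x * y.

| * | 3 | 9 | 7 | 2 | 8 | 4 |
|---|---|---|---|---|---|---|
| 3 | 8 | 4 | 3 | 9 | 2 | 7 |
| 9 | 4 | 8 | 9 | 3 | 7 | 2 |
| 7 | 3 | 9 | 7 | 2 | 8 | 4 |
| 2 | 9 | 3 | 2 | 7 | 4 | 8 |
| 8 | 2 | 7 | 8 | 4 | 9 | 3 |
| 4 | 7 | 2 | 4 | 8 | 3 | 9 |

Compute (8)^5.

9

8^1 = 8
8^2 = 8 * 8 = 9
8^3 = 9 * 8 = 7
8^4 = 7 * 8 = 8
8^5 = 8 * 8 = 9
(Structurally, Γ here is isomorphic to the cyclic group Z_6.)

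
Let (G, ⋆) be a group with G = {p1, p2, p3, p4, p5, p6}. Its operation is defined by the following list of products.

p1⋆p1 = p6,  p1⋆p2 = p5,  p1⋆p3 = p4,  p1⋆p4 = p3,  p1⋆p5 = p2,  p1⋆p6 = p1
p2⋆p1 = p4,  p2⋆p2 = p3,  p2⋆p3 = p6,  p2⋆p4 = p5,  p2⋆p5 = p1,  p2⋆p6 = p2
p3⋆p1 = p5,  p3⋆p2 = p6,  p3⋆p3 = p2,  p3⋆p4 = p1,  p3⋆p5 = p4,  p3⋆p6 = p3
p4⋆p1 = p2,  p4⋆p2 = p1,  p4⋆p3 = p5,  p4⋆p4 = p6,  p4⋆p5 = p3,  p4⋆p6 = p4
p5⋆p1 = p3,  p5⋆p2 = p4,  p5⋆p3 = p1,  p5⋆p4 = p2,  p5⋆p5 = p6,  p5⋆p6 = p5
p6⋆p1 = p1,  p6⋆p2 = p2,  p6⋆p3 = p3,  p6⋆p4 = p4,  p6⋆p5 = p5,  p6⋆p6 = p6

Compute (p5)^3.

p5^1 = p5
p5^2 = p5 ⋆ p5 = p6
p5^3 = p6 ⋆ p5 = p5
(Structurally, G here is isomorphic to the symmetric group S_3.)

p5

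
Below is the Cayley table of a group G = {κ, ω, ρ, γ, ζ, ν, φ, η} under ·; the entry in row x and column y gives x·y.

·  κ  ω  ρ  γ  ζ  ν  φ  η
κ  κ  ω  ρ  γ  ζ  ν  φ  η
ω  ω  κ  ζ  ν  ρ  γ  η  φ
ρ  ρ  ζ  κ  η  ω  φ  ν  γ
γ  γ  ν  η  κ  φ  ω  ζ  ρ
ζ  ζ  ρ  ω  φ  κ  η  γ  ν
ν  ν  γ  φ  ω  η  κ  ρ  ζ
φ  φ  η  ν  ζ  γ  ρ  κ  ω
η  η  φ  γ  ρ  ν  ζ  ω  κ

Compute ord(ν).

The identity element is κ (its row matches the header).
ν^1 = ν
ν^2 = ν·ν = κ
The first power of ν equal to the identity is ν^2, so ord(ν) = 2.
(Structurally, G here is isomorphic to the elementary abelian group (Z_2)^3.)

2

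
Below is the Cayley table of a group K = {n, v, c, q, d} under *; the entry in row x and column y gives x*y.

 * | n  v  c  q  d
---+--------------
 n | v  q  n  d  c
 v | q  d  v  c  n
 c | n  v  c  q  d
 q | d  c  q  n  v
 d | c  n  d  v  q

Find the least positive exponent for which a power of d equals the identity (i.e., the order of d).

5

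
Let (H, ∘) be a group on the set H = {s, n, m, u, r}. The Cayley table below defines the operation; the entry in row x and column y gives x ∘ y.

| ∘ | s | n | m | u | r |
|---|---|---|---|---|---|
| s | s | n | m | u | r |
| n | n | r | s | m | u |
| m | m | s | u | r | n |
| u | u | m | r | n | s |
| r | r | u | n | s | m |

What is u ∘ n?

m

Read row u, column n: u ∘ n = m.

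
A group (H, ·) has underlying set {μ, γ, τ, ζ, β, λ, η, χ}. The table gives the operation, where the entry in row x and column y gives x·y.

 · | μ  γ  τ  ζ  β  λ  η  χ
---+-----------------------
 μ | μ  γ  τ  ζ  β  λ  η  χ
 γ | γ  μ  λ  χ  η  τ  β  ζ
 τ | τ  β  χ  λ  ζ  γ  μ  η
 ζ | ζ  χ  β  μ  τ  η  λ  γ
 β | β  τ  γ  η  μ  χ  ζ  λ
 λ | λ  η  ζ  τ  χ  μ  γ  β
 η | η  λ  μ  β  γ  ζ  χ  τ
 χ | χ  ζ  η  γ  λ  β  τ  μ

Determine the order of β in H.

2

The identity element is μ (its row matches the header).
β^1 = β
β^2 = β·β = μ
The first power of β equal to the identity is β^2, so ord(β) = 2.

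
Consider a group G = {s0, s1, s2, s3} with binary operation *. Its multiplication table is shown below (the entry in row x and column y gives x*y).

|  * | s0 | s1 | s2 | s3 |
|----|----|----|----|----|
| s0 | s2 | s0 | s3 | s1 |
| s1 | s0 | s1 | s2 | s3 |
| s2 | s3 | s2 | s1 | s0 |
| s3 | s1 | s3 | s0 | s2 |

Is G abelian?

Yes

Check whether the table is symmetric across its main diagonal.
Every entry (row x, col y) equals the entry (row y, col x), so G is abelian.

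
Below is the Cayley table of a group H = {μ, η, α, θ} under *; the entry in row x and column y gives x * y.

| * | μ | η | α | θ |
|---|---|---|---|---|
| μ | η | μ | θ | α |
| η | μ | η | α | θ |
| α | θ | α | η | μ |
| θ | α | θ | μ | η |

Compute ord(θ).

The identity element is η (its row matches the header).
θ^1 = θ
θ^2 = θ * θ = η
The first power of θ equal to the identity is θ^2, so ord(θ) = 2.

2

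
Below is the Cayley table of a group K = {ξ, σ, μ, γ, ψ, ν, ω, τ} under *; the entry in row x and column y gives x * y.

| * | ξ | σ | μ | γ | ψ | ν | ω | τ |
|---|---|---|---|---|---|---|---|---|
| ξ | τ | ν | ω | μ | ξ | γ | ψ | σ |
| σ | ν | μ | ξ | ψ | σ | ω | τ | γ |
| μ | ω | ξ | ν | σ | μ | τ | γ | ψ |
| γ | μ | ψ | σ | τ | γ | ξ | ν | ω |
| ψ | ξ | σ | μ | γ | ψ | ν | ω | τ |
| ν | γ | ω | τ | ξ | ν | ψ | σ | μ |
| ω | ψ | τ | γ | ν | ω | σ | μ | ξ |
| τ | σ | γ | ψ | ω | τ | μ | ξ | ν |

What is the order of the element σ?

8

The identity element is ψ (its row matches the header).
σ^1 = σ
σ^2 = σ * σ = μ
σ^3 = μ * σ = ξ
σ^4 = ξ * σ = ν
σ^5 = ν * σ = ω
σ^6 = ω * σ = τ
σ^7 = τ * σ = γ
σ^8 = γ * σ = ψ
The first power of σ equal to the identity is σ^8, so ord(σ) = 8.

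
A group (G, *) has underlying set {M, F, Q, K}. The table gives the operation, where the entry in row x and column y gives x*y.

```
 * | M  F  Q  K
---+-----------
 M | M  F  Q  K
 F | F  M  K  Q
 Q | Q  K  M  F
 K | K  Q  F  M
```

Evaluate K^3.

K^1 = K
K^2 = K*K = M
K^3 = M*K = K

K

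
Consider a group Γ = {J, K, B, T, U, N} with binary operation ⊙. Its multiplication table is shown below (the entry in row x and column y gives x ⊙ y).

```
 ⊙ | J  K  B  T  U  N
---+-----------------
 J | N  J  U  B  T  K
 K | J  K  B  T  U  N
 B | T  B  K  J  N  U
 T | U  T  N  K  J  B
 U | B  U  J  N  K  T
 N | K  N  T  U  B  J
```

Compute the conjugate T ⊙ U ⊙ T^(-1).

B

The identity is K. In row T, the entry K sits in column T, so T^(-1) = T.
T ⊙ U = J
J ⊙ T = B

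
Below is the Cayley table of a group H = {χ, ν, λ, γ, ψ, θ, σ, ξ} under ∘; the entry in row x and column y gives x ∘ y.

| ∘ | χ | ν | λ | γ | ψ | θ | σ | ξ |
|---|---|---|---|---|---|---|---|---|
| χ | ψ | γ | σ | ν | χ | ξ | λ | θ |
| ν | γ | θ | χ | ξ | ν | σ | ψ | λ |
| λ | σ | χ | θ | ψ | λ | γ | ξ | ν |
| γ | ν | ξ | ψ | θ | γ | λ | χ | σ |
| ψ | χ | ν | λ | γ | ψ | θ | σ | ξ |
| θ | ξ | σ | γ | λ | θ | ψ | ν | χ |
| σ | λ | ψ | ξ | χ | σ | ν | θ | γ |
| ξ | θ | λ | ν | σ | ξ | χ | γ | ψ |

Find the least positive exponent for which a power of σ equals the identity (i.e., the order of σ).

4

The identity element is ψ (its row matches the header).
σ^1 = σ
σ^2 = σ ∘ σ = θ
σ^3 = θ ∘ σ = ν
σ^4 = ν ∘ σ = ψ
The first power of σ equal to the identity is σ^4, so ord(σ) = 4.
(Structurally, H here is isomorphic to Z_2 x Z_4.)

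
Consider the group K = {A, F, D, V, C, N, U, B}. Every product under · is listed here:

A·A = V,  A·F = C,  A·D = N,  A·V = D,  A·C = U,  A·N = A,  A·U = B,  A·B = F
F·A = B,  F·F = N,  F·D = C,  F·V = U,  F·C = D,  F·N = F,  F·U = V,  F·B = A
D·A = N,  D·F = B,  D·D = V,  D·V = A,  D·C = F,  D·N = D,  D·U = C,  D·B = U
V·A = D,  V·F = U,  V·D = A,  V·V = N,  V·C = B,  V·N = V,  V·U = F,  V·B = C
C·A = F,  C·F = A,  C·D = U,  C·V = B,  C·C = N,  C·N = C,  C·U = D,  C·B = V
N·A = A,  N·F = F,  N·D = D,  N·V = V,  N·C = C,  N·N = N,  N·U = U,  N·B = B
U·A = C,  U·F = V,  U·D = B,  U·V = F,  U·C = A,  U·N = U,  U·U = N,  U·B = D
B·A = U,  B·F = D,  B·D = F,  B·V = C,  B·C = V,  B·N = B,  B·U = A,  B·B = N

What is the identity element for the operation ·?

N

The identity e satisfies e·x = x for all x, so its row in the table reproduces the column headers.
Row N reads: A, F, D, V, C, N, U, B — exactly the header order. So N is the identity.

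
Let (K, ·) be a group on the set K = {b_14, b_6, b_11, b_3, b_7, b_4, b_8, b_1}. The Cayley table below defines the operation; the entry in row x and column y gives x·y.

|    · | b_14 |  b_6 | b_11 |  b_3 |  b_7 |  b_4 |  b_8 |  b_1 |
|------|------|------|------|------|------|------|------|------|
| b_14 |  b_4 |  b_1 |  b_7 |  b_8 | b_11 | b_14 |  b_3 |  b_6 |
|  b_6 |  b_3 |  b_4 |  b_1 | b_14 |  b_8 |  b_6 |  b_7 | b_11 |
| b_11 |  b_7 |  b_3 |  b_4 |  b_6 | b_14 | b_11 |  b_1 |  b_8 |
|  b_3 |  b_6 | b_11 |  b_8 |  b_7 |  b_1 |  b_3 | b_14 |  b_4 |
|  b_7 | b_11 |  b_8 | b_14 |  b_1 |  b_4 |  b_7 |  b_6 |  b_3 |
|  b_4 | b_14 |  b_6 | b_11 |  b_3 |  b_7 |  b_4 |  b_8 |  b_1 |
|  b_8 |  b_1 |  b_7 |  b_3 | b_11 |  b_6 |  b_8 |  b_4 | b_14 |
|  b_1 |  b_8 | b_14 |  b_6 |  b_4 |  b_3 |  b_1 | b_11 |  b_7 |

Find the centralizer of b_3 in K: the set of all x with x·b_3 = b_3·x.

{b_1, b_3, b_4, b_7}

Compare row b_3 with column b_3 entry by entry.
b_1·b_3 = b_4 = b_3·b_1, so b_1 commutes with b_3.
b_8·b_3 = b_11 but b_3·b_8 = b_14, so b_8 does not.
Collecting the elements that commute with b_3: C(b_3) = {b_1, b_3, b_4, b_7}.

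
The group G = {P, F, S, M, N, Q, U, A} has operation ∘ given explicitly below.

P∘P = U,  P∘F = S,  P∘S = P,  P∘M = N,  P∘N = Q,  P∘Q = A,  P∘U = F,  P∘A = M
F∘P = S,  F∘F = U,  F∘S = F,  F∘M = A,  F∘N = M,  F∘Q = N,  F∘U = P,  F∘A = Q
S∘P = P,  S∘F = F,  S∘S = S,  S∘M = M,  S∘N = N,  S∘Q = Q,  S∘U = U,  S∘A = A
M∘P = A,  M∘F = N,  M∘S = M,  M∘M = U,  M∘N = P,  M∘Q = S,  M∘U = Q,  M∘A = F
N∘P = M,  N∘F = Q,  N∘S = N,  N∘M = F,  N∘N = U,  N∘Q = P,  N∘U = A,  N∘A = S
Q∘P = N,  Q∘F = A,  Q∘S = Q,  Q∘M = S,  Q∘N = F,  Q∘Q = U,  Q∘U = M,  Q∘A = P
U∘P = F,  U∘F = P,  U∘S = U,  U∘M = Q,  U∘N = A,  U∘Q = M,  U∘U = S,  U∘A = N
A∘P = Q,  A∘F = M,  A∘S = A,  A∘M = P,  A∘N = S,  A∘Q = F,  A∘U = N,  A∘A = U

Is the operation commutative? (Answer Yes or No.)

No

M ∘ P = A but P ∘ M = N.
Since M and P do not commute, G is not abelian.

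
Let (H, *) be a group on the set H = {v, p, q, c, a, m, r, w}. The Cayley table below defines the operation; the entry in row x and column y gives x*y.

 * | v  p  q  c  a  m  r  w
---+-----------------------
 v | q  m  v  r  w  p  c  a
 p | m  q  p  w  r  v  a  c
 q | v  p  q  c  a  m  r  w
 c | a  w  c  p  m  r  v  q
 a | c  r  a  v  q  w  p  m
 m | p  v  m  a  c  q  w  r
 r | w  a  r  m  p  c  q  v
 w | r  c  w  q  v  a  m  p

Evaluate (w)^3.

c

w^1 = w
w^2 = w*w = p
w^3 = p*w = c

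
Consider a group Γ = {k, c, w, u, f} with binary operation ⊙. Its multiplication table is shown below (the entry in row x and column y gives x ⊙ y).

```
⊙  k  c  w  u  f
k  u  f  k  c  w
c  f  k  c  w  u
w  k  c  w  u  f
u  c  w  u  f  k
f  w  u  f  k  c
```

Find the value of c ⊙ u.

w

Read row c, column u: c ⊙ u = w.
(Structurally, Γ here is isomorphic to the cyclic group Z_5.)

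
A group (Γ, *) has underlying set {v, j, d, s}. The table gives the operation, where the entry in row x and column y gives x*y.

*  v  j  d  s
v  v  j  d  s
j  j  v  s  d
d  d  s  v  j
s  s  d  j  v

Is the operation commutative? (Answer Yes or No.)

Check whether the table is symmetric across its main diagonal.
Every entry (row x, col y) equals the entry (row y, col x), so Γ is abelian.

Yes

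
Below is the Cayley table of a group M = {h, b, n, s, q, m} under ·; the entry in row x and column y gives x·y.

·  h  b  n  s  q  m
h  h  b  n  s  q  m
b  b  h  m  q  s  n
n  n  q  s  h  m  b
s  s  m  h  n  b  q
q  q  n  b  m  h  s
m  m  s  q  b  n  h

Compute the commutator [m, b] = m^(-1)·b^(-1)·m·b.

Identity is h; from the table m^(-1) = m and b^(-1) = b.
m·b = s
s·m = q
q·b = n

n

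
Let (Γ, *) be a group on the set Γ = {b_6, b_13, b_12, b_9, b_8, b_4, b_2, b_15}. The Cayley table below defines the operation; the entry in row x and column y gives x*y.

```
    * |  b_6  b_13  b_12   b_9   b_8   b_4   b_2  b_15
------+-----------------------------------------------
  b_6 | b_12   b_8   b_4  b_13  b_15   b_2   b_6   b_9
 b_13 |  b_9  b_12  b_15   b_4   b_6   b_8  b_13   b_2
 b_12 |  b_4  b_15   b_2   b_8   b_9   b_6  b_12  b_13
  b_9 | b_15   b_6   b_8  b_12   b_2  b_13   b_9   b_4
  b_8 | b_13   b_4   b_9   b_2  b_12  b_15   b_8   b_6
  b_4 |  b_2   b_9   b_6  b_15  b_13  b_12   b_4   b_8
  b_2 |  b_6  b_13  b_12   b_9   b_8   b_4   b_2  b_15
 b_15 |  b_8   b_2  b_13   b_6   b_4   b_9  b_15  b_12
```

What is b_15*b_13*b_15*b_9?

b_15*b_13 = b_2
b_2*b_15 = b_15
b_15*b_9 = b_6

b_6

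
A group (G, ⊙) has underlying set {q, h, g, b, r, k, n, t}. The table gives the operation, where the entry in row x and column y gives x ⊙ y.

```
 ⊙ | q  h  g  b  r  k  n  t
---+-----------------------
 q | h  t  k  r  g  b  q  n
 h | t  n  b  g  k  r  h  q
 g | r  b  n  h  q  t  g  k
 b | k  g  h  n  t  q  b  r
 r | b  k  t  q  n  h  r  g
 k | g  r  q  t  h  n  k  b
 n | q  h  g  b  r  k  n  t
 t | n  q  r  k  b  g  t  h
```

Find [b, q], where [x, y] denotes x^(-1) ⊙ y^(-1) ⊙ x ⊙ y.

Identity is n; from the table b^(-1) = b and q^(-1) = t.
b ⊙ t = r
r ⊙ b = q
q ⊙ q = h

h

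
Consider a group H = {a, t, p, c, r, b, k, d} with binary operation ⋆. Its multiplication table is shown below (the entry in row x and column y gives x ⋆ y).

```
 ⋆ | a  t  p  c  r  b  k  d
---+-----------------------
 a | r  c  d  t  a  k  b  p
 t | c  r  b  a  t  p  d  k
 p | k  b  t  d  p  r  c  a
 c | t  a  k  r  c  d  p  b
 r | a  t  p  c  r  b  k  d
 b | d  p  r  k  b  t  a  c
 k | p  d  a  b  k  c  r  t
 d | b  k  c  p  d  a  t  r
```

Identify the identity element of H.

The identity e satisfies e ⋆ x = x for all x, so its row in the table reproduces the column headers.
Row r reads: a, t, p, c, r, b, k, d — exactly the header order. So r is the identity.

r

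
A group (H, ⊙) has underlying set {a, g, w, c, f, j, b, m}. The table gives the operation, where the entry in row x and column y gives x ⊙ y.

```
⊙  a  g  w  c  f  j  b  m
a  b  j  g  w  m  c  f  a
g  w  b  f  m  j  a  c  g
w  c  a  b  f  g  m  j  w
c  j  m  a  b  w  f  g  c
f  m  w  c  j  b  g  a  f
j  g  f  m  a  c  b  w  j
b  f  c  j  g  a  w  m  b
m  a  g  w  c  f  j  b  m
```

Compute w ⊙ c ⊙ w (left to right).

c

w ⊙ c = f
f ⊙ w = c
(Structurally, H here is isomorphic to the quaternion group Q_8.)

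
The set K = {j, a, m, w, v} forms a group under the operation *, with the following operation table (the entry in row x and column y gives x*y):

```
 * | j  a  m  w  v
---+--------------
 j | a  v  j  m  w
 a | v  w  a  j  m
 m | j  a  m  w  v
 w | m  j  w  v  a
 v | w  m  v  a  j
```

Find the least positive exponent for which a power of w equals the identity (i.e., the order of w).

5

The identity element is m (its row matches the header).
w^1 = w
w^2 = w*w = v
w^3 = v*w = a
w^4 = a*w = j
w^5 = j*w = m
The first power of w equal to the identity is w^5, so ord(w) = 5.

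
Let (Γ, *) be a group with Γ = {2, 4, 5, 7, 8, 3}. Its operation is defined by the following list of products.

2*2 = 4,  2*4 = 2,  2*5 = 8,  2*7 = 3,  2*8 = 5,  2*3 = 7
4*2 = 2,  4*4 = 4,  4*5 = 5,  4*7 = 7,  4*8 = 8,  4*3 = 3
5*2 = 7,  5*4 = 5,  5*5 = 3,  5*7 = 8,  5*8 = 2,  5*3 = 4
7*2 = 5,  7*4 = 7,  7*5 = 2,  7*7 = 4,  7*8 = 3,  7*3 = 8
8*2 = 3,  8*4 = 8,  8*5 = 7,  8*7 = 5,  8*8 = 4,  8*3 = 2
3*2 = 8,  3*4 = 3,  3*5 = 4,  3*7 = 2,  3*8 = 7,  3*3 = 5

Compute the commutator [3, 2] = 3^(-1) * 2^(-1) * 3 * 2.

Identity is 4; from the table 3^(-1) = 5 and 2^(-1) = 2.
5 * 2 = 7
7 * 3 = 8
8 * 2 = 3
(Structurally, Γ here is isomorphic to the symmetric group S_3.)

3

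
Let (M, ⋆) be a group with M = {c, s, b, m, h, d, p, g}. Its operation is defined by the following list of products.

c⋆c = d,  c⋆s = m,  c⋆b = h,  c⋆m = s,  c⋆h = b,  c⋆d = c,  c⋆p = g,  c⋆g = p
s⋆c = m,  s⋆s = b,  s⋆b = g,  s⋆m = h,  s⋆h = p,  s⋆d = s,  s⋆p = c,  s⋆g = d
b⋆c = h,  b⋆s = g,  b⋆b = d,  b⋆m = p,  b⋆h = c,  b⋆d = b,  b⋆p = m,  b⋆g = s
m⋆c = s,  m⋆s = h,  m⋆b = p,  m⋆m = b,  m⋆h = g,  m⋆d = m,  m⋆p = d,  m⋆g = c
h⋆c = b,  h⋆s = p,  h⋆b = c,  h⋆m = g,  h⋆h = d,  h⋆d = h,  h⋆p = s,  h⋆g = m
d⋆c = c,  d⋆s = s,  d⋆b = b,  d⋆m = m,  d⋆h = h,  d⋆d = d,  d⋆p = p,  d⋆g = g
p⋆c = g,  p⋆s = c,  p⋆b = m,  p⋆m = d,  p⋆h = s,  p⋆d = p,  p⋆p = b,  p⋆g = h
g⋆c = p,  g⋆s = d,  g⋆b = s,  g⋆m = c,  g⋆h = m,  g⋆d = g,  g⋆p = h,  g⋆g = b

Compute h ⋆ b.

Read row h, column b: h ⋆ b = c.

c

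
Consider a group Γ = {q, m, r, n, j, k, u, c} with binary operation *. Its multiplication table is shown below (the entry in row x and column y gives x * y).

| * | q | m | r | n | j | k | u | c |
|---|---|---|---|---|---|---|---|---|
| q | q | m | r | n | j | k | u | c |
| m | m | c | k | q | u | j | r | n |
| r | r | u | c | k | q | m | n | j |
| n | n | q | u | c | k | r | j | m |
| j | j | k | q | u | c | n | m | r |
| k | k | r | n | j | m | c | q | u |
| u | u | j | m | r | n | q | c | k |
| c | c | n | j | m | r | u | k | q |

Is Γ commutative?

u * m = j but m * u = r.
Since u and m do not commute, Γ is not abelian.

No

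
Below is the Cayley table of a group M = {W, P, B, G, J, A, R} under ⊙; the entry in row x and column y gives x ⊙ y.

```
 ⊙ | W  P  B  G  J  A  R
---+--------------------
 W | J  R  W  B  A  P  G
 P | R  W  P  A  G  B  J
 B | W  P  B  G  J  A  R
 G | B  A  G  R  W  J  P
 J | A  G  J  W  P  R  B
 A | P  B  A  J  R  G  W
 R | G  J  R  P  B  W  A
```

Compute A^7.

A^1 = A
A^2 = A ⊙ A = G
A^3 = G ⊙ A = J
A^4 = J ⊙ A = R
A^5 = R ⊙ A = W
A^6 = W ⊙ A = P
A^7 = P ⊙ A = B

B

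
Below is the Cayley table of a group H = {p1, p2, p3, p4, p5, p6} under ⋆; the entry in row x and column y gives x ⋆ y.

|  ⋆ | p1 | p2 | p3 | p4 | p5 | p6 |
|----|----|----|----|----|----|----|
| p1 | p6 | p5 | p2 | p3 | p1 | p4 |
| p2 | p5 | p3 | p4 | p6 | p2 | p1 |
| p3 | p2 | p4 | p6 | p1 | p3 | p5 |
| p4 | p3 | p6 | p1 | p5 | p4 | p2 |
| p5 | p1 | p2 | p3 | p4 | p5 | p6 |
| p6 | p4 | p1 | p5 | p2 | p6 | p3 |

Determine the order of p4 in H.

2

The identity element is p5 (its row matches the header).
p4^1 = p4
p4^2 = p4 ⋆ p4 = p5
The first power of p4 equal to the identity is p4^2, so ord(p4) = 2.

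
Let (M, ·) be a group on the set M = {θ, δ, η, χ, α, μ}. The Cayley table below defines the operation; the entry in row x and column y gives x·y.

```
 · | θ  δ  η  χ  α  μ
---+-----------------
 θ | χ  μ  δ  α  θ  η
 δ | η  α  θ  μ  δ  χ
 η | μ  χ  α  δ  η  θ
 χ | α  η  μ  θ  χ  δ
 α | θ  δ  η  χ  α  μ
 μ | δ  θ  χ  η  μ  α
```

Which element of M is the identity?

α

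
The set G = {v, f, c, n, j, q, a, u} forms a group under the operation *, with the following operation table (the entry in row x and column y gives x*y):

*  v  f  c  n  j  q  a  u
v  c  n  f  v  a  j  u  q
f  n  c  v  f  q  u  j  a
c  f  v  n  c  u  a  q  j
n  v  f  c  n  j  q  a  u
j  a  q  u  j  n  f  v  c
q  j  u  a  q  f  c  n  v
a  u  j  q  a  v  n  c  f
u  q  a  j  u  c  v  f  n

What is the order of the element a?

The identity element is n (its row matches the header).
a^1 = a
a^2 = a*a = c
a^3 = c*a = q
a^4 = q*a = n
The first power of a equal to the identity is a^4, so ord(a) = 4.

4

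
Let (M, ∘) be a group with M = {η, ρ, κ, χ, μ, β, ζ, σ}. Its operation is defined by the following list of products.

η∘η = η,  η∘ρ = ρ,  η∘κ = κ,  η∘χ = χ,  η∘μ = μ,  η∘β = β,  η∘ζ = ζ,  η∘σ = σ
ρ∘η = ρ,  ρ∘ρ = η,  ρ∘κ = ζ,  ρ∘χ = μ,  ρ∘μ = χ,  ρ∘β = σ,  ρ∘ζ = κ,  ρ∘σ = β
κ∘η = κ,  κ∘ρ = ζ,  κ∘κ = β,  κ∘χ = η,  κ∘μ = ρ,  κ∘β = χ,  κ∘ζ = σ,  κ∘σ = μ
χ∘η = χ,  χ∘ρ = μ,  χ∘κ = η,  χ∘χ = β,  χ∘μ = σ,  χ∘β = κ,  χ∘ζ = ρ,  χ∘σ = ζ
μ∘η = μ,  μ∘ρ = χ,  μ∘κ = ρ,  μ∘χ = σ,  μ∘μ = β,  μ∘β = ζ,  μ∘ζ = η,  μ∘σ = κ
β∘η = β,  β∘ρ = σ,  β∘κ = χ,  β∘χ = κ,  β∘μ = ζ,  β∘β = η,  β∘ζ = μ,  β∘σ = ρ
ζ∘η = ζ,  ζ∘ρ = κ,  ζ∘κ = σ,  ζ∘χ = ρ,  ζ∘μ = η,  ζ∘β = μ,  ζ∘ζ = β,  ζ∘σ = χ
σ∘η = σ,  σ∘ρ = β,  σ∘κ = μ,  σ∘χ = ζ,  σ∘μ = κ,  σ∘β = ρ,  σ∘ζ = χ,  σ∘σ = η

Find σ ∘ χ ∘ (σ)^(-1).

χ

The identity is η. In row σ, the entry η sits in column σ, so σ^(-1) = σ.
σ ∘ χ = ζ
ζ ∘ σ = χ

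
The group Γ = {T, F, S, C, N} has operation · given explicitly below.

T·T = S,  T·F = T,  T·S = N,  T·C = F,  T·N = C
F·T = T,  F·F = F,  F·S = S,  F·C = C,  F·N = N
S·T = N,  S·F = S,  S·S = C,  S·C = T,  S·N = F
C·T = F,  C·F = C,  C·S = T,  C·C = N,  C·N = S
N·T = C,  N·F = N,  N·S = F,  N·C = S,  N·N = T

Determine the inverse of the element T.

First locate the identity: row F matches the header, so F is the identity.
Scan row T for F: T·C = F. Hence T^(-1) = C.

C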